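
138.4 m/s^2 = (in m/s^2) 138.4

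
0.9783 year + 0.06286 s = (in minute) 5.142e+05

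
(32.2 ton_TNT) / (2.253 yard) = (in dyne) 6.54e+15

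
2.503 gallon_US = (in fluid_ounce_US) 320.4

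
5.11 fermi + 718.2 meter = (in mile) 0.4463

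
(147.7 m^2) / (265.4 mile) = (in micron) 345.8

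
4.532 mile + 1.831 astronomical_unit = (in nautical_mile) 1.479e+08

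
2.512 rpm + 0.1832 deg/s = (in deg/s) 15.26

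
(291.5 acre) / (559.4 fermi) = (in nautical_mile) 1.139e+15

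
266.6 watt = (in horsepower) 0.3575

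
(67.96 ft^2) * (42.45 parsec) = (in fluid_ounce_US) 2.796e+23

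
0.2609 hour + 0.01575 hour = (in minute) 16.6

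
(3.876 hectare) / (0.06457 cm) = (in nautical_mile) 3.241e+04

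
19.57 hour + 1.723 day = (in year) 0.006955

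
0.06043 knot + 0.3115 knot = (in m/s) 0.1913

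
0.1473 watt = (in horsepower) 0.0001975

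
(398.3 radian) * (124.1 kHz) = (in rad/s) 4.943e+07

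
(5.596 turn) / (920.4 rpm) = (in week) 6.032e-07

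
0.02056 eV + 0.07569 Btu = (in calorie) 19.09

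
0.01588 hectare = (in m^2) 158.8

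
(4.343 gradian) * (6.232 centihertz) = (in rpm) 0.0406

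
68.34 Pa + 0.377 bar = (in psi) 5.478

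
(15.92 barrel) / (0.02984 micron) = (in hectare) 8482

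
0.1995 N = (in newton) 0.1995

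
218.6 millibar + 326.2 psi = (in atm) 22.41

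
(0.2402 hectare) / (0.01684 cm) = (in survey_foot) 4.68e+07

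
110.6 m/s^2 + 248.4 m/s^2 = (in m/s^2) 359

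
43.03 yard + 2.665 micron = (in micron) 3.935e+07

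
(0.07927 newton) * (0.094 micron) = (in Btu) 7.063e-12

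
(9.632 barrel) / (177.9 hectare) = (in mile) 5.349e-10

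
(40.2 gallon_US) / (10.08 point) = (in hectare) 0.004279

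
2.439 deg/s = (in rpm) 0.4065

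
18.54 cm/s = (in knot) 0.3604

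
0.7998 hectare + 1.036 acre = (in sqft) 1.312e+05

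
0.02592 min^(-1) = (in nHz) 4.32e+05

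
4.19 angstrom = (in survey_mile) 2.604e-13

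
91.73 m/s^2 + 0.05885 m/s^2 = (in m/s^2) 91.79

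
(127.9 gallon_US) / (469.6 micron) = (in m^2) 1031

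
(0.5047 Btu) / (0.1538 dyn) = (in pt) 9.814e+11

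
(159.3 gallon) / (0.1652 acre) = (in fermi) 9.02e+11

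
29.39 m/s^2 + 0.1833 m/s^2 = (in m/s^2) 29.57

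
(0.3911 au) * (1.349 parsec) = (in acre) 6.018e+23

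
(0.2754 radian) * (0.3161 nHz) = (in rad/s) 8.705e-11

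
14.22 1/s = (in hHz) 0.1422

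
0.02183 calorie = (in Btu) 8.657e-05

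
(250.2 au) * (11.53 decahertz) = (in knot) 8.389e+15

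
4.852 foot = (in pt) 4192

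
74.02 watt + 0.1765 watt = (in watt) 74.2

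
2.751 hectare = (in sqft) 2.961e+05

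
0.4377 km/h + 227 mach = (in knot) 1.502e+05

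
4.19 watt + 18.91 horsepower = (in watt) 1.411e+04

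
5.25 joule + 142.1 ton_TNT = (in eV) 3.711e+30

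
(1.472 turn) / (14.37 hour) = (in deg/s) 0.01024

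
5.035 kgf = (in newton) 49.38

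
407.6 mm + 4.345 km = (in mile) 2.7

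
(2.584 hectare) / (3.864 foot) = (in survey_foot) 7.198e+04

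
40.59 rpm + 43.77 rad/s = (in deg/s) 2751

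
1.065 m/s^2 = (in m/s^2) 1.065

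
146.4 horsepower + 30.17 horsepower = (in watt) 1.317e+05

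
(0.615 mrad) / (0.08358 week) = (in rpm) 1.162e-07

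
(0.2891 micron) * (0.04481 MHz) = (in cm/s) 1.295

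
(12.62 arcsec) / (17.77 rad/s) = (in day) 3.985e-11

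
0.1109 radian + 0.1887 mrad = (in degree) 6.365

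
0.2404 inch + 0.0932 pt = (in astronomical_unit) 4.104e-14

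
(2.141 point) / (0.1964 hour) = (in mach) 3.137e-09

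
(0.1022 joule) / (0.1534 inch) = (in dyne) 2.623e+06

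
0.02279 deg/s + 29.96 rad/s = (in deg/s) 1717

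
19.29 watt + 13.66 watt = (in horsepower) 0.04419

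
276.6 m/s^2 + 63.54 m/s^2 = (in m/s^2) 340.1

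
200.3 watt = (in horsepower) 0.2686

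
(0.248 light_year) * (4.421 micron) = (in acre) 2.563e+06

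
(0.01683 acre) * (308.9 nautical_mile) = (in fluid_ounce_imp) 1.371e+12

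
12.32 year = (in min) 6.475e+06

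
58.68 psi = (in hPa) 4046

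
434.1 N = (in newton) 434.1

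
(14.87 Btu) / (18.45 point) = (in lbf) 5.419e+05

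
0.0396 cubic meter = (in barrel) 0.2491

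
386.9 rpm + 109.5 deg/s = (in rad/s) 42.43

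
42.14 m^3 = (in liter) 4.214e+04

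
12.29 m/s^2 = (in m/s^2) 12.29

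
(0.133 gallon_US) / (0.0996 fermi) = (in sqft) 5.441e+13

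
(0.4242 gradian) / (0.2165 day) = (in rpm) 3.402e-06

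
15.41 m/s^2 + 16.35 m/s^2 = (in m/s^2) 31.76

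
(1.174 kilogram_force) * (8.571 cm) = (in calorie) 0.2358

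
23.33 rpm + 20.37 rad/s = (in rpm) 217.8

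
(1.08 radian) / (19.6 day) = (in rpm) 6.09e-06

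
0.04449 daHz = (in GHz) 4.449e-10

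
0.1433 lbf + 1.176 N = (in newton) 1.813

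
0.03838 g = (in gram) 0.03838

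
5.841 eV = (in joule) 9.358e-19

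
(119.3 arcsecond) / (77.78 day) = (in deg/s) 4.931e-09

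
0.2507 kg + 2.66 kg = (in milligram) 2.911e+06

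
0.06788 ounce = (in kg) 0.001924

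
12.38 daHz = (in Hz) 123.8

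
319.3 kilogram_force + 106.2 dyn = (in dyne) 3.131e+08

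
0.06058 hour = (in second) 218.1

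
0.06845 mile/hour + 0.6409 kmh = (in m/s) 0.2086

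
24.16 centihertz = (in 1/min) 14.5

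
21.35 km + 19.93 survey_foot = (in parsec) 6.921e-13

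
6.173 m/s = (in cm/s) 617.3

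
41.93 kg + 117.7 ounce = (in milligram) 4.527e+07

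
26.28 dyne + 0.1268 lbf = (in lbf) 0.1269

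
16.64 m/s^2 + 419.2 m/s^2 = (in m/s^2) 435.8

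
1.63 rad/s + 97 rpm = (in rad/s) 11.79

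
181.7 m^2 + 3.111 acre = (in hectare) 1.277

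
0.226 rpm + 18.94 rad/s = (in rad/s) 18.96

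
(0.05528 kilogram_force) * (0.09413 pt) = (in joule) 1.8e-05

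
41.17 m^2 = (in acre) 0.01017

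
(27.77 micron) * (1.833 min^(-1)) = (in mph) 1.898e-06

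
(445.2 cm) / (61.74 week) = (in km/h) 4.292e-07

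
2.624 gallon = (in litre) 9.933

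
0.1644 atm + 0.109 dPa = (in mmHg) 124.9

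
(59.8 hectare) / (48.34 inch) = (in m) 4.87e+05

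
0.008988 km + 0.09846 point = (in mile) 0.005585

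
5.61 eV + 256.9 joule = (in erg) 2.569e+09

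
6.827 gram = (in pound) 0.01505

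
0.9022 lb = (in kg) 0.4092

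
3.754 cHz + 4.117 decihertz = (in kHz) 0.0004492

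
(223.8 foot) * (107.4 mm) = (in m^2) 7.326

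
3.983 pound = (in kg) 1.807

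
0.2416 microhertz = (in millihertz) 0.0002416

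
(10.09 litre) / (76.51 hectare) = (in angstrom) 131.9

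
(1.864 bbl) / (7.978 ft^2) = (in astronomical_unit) 2.673e-12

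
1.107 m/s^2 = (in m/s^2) 1.107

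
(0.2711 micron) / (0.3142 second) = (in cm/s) 8.628e-05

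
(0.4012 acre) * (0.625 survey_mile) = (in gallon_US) 4.314e+08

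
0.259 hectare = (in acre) 0.64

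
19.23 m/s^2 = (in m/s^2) 19.23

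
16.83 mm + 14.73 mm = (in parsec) 1.023e-18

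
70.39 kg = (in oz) 2483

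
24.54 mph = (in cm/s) 1097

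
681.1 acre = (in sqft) 2.967e+07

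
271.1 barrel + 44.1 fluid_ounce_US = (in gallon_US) 1.139e+04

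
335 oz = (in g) 9497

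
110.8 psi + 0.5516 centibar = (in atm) 7.545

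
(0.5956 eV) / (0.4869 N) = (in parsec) 6.351e-36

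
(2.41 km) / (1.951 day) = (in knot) 0.02779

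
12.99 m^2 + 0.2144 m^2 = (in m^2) 13.2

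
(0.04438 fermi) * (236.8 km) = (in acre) 2.597e-15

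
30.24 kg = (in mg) 3.024e+07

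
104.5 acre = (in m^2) 4.229e+05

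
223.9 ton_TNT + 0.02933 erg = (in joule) 9.368e+11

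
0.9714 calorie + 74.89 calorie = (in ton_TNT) 7.586e-08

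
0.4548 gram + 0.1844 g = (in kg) 0.0006392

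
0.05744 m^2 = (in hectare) 5.744e-06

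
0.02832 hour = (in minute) 1.699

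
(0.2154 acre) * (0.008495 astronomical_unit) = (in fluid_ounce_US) 3.746e+16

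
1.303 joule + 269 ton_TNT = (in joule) 1.125e+12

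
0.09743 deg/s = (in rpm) 0.01624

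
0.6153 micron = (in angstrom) 6153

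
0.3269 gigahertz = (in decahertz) 3.269e+07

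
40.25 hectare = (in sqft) 4.332e+06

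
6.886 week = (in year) 0.1321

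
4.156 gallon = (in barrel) 0.09895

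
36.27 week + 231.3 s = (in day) 253.9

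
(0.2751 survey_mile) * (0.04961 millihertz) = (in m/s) 0.02196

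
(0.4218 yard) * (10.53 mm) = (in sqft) 0.04372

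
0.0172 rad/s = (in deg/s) 0.9855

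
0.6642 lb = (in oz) 10.63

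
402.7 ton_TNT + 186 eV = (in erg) 1.685e+19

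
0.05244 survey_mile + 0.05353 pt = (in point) 2.392e+05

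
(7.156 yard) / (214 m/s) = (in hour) 8.494e-06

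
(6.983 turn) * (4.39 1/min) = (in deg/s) 183.9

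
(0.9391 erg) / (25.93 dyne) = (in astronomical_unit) 2.421e-15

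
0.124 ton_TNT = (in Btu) 4.917e+05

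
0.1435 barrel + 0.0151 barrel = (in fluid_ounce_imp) 887.5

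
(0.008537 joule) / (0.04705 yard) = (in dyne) 1.984e+04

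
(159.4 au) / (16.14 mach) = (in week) 7174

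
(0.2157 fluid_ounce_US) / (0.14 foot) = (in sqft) 0.001609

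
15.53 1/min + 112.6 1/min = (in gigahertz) 2.135e-09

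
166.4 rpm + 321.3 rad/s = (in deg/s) 1.941e+04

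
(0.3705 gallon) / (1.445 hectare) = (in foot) 3.184e-07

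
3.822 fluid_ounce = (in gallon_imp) 0.02486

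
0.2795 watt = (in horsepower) 0.0003748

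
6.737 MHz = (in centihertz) 6.737e+08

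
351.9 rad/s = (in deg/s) 2.016e+04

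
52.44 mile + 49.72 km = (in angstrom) 1.341e+15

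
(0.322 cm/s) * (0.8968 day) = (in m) 249.5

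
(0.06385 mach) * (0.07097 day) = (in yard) 1.458e+05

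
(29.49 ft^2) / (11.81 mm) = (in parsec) 7.518e-15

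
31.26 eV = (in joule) 5.008e-18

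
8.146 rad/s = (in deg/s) 466.7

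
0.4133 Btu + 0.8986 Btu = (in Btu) 1.312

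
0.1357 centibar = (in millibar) 1.357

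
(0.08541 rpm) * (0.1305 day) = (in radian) 100.8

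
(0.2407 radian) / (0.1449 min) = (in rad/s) 0.02769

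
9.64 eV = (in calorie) 3.691e-19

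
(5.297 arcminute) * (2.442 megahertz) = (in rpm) 3.593e+04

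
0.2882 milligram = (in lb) 6.354e-07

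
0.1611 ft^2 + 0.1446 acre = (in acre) 0.1446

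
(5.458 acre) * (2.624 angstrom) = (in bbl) 3.645e-05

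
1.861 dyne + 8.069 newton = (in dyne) 8.069e+05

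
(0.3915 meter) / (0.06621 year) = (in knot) 3.645e-07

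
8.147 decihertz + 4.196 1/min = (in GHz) 8.846e-10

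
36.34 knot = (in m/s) 18.69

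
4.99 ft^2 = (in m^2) 0.4636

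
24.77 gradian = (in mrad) 389.1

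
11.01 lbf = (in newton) 48.97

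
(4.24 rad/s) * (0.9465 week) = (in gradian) 1.545e+08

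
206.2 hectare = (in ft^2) 2.22e+07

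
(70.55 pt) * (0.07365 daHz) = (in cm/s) 1.833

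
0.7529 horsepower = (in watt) 561.4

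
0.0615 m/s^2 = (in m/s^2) 0.0615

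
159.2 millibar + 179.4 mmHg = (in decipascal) 3.984e+05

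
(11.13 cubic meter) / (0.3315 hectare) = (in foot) 0.01102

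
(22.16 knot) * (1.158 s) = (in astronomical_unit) 8.825e-11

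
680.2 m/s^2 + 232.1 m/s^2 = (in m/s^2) 912.3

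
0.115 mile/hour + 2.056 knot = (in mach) 0.003257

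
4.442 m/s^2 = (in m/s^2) 4.442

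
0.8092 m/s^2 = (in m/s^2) 0.8092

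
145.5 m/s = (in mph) 325.5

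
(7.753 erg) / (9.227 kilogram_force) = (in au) 5.727e-20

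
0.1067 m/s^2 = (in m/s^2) 0.1067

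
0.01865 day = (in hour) 0.4476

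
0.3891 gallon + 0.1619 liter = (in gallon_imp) 0.3596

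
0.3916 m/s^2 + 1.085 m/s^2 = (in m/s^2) 1.477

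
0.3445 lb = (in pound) 0.3445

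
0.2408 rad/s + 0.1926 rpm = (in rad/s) 0.261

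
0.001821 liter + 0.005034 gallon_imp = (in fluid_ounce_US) 0.8354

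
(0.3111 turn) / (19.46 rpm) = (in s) 0.9592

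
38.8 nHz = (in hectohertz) 3.88e-10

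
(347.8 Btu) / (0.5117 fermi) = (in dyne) 7.171e+25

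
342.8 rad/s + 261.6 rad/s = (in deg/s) 3.463e+04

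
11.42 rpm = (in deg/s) 68.52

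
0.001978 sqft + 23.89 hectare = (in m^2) 2.389e+05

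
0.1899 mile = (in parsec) 9.904e-15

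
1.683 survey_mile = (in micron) 2.709e+09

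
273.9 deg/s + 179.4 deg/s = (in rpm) 75.55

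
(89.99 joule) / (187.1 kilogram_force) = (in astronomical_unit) 3.278e-13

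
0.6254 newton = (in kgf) 0.06377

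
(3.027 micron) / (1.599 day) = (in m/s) 2.191e-11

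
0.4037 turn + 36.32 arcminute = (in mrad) 2547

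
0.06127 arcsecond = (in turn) 4.728e-08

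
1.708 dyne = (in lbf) 3.84e-06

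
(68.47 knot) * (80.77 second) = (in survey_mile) 1.768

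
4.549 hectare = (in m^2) 4.549e+04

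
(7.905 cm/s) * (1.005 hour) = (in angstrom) 2.86e+12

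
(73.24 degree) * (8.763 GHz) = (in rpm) 1.07e+11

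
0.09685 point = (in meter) 3.417e-05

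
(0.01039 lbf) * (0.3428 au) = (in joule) 2.37e+09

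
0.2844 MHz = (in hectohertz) 2844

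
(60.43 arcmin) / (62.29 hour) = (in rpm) 7.486e-07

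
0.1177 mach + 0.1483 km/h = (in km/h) 144.4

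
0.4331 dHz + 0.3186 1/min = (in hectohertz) 0.0004862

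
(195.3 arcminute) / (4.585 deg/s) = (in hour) 0.0001972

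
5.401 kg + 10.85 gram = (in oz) 190.9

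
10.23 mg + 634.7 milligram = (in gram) 0.6449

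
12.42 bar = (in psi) 180.1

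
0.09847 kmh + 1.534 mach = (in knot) 1015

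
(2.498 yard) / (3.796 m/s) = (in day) 6.964e-06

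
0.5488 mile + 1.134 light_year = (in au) 7.172e+04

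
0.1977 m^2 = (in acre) 4.885e-05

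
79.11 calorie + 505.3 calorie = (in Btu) 2.318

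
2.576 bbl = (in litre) 409.6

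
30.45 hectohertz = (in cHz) 3.045e+05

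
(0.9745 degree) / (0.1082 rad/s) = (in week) 2.599e-07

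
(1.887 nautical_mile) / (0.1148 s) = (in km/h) 1.096e+05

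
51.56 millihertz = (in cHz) 5.156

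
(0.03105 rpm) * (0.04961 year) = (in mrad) 5.087e+06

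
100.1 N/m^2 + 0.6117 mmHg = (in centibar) 0.1817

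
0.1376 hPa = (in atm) 0.0001358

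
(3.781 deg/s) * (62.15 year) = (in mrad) 1.293e+11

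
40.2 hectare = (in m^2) 4.02e+05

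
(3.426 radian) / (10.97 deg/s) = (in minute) 0.2982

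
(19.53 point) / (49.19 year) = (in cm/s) 4.441e-10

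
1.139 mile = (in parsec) 5.94e-14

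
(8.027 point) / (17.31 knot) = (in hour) 8.833e-08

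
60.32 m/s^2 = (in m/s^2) 60.32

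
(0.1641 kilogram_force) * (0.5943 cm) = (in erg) 9.564e+04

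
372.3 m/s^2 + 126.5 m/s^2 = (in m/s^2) 498.8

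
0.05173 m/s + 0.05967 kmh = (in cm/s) 6.831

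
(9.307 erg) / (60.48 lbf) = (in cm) 3.459e-07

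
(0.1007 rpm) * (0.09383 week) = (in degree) 3.429e+04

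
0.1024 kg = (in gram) 102.4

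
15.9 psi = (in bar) 1.096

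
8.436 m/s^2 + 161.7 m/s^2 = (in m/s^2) 170.1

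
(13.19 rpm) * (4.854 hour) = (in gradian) 1.537e+06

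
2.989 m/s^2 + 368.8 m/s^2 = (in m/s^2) 371.8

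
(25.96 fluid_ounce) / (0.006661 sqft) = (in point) 3517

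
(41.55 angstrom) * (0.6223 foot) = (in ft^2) 8.483e-09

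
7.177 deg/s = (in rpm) 1.196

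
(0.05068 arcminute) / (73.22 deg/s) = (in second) 1.154e-05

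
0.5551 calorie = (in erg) 2.323e+07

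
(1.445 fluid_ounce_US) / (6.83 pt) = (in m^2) 0.01774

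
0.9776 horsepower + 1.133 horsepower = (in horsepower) 2.111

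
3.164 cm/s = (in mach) 9.292e-05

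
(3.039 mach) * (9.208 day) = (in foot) 2.701e+09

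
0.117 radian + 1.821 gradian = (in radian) 0.1456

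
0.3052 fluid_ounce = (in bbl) 5.677e-05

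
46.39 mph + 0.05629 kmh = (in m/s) 20.75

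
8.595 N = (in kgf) 0.8764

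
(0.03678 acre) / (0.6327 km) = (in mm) 235.3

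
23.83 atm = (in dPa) 2.415e+07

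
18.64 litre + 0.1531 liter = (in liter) 18.79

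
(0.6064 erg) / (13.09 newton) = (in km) 4.633e-12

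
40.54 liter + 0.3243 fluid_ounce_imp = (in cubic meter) 0.04055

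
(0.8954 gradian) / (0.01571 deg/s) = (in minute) 0.8549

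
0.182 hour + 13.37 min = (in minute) 24.29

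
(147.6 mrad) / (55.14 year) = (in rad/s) 8.488e-11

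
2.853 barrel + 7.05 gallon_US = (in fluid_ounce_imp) 1.69e+04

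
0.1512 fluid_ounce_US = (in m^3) 4.472e-06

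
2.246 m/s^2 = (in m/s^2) 2.246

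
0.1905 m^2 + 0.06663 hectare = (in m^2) 666.5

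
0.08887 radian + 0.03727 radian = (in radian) 0.1261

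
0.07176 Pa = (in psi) 1.041e-05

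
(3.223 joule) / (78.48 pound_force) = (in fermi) 9.232e+12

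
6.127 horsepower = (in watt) 4569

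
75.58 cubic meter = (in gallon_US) 1.997e+04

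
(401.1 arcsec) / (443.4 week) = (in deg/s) 4.155e-10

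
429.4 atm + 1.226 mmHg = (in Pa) 4.351e+07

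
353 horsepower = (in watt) 2.632e+05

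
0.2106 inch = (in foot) 0.01755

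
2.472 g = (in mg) 2472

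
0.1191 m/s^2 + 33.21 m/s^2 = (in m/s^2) 33.33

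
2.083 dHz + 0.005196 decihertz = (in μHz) 2.088e+05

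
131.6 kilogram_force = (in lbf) 290.1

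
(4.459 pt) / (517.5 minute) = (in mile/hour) 1.133e-07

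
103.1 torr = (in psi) 1.994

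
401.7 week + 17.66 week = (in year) 8.043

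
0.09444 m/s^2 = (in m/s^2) 0.09444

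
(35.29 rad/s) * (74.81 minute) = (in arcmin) 5.445e+08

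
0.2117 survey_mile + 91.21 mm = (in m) 340.8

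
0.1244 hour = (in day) 0.005183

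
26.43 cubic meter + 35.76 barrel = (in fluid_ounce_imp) 1.13e+06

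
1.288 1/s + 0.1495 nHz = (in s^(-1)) 1.288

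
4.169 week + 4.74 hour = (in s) 2.538e+06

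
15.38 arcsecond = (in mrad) 0.07456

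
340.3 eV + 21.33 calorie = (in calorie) 21.33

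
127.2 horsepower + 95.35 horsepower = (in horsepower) 222.6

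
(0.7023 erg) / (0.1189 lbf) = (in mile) 8.251e-11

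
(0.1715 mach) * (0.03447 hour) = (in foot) 2.377e+04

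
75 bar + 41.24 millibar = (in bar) 75.04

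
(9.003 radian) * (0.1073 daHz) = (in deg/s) 553.5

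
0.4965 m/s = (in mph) 1.111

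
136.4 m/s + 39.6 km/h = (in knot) 286.5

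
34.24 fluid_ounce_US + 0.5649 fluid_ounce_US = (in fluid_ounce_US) 34.8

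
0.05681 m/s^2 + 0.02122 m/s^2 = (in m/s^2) 0.07803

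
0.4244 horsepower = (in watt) 316.5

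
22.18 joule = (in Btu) 0.02102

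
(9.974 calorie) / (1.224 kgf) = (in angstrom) 3.477e+10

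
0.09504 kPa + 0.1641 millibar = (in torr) 0.8359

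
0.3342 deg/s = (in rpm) 0.0557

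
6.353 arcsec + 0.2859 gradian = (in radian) 0.004522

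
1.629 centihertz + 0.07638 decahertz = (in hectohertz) 0.007801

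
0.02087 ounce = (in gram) 0.5917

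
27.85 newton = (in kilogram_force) 2.84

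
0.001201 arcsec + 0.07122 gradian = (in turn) 0.0001781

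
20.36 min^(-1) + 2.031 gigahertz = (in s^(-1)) 2.031e+09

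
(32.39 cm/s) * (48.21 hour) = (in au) 3.758e-07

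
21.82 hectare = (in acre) 53.92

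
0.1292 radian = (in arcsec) 2.665e+04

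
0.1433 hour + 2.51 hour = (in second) 9552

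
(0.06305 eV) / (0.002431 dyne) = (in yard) 4.544e-13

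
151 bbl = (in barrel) 151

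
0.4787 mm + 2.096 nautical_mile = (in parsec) 1.258e-13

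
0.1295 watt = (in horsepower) 0.0001737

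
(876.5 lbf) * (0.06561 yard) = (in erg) 2.339e+09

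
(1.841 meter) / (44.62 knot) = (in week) 1.326e-07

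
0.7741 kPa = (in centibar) 0.7741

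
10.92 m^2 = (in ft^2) 117.5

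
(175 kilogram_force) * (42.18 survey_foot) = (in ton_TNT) 5.273e-06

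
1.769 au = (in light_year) 2.797e-05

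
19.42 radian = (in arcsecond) 4.006e+06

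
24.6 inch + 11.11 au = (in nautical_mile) 8.974e+08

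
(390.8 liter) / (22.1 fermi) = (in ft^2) 1.903e+14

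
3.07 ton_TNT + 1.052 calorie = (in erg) 1.284e+17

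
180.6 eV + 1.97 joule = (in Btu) 0.001867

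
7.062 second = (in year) 2.239e-07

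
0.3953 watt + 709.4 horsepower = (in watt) 5.29e+05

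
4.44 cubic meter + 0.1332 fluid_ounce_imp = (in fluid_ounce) 1.501e+05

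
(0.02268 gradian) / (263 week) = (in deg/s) 1.283e-10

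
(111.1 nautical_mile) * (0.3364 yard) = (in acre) 15.64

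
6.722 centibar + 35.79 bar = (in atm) 35.39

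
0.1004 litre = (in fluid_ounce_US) 3.395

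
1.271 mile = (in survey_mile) 1.271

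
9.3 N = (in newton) 9.3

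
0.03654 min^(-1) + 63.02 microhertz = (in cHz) 0.0672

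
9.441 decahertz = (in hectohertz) 0.9441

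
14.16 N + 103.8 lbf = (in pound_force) 107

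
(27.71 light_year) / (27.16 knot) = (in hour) 5.212e+12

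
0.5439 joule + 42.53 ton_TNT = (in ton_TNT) 42.53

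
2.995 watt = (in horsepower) 0.004016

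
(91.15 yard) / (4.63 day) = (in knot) 0.000405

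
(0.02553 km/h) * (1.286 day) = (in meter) 788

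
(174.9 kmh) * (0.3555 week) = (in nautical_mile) 5640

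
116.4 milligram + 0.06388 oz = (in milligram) 1927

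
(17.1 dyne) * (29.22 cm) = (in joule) 4.997e-05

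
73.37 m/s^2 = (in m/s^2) 73.37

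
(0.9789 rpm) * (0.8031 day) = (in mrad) 7.113e+06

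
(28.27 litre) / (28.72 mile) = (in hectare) 6.116e-11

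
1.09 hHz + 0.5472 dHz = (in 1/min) 6543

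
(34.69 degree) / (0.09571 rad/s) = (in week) 1.046e-05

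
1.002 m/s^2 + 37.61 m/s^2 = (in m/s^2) 38.61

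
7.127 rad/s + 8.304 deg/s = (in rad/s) 7.272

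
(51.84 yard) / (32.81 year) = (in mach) 1.345e-10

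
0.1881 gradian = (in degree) 0.1693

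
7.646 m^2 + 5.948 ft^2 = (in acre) 0.002026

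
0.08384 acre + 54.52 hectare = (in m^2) 5.455e+05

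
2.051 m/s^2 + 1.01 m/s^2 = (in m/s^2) 3.061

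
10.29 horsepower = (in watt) 7673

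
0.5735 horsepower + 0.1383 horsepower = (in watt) 530.8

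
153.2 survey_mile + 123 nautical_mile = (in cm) 4.743e+07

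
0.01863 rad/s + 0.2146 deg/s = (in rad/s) 0.02238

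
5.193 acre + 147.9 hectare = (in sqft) 1.615e+07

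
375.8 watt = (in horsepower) 0.504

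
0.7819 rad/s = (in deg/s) 44.8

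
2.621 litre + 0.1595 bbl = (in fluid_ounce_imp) 984.7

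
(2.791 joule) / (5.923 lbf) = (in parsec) 3.433e-18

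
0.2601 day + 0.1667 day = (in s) 3.688e+04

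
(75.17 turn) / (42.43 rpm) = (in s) 106.3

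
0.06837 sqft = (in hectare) 6.352e-07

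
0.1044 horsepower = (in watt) 77.85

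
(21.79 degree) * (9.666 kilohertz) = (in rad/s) 3676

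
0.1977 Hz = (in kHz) 0.0001977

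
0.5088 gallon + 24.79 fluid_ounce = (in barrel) 0.01673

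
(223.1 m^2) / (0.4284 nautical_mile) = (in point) 797.1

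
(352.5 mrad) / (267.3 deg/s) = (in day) 8.745e-07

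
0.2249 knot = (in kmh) 0.4165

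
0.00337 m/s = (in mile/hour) 0.007538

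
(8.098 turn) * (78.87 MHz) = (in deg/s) 2.299e+11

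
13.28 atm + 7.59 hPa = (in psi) 195.3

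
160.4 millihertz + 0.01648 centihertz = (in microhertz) 1.606e+05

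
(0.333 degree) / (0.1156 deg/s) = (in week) 4.763e-06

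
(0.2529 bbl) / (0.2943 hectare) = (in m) 1.366e-05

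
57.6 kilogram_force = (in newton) 564.9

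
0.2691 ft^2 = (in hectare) 2.5e-06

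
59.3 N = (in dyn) 5.93e+06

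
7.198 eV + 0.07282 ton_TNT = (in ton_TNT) 0.07282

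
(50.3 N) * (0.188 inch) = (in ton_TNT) 5.741e-11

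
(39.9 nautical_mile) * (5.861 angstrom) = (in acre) 1.07e-08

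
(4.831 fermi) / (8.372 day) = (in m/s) 6.679e-21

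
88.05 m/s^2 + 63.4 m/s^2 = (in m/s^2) 151.4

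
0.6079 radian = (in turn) 0.09675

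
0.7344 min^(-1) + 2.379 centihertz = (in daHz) 0.003603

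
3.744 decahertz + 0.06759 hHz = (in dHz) 442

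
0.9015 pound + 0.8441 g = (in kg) 0.4098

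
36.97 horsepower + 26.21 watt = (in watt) 2.759e+04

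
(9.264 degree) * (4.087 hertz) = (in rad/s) 0.6608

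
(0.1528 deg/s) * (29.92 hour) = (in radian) 287.3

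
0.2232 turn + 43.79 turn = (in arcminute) 9.507e+05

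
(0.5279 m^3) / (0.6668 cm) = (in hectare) 0.007917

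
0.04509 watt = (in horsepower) 6.047e-05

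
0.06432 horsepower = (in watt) 47.96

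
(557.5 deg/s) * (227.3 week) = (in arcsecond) 2.759e+14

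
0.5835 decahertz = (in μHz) 5.835e+06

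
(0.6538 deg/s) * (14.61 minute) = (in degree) 573.1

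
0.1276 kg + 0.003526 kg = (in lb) 0.2891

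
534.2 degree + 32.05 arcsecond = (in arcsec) 1.923e+06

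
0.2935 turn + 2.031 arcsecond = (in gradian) 117.4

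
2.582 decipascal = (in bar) 2.582e-06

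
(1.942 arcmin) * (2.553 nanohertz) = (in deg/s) 8.263e-11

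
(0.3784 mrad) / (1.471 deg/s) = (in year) 4.674e-10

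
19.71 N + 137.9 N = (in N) 157.6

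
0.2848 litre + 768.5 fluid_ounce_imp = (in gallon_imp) 4.866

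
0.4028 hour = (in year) 4.598e-05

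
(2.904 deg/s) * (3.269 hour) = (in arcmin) 2.051e+06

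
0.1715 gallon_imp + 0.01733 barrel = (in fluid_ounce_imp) 124.4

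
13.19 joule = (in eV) 8.233e+19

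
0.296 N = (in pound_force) 0.06654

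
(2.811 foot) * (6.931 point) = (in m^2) 0.002095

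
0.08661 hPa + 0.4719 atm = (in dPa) 4.782e+05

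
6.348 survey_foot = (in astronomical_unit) 1.293e-11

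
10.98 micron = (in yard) 1.201e-05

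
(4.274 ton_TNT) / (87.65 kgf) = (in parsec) 6.742e-10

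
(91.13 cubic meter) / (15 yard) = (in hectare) 0.0006644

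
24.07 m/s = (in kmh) 86.65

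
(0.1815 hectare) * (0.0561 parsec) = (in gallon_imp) 6.911e+20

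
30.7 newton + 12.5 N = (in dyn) 4.32e+06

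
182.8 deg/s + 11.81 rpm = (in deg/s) 253.7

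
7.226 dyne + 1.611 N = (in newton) 1.611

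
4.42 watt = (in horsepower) 0.005927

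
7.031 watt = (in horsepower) 0.009429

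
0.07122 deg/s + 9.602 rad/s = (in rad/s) 9.603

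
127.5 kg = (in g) 1.275e+05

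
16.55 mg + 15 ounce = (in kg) 0.4253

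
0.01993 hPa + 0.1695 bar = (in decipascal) 1.695e+05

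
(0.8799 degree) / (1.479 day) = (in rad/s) 1.202e-07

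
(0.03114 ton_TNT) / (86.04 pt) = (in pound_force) 9.65e+08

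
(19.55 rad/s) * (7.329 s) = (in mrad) 1.433e+05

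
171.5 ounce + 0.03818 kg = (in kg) 4.9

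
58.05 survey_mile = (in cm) 9.342e+06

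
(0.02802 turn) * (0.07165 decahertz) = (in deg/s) 7.227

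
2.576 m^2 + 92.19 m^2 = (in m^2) 94.77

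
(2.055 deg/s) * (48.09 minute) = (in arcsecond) 2.135e+07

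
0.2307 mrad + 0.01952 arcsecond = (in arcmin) 0.7934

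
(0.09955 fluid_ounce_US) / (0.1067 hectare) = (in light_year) 2.916e-25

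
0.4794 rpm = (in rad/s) 0.0502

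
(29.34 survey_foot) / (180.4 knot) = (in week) 1.593e-07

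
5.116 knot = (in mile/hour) 5.887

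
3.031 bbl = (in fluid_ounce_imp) 1.696e+04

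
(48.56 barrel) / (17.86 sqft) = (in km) 0.004653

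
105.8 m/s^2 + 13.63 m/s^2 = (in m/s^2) 119.4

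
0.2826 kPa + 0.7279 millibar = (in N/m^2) 355.4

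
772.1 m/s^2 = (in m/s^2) 772.1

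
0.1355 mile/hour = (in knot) 0.1177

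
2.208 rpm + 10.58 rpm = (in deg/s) 76.73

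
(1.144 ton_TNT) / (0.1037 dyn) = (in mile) 2.868e+12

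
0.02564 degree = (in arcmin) 1.538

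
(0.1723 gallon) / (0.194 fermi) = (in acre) 8.308e+08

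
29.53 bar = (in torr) 2.215e+04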